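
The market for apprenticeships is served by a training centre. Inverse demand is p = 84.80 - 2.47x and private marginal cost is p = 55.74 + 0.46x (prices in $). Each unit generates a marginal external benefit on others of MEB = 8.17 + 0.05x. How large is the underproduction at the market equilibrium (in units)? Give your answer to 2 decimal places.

Market equilibrium (private): 55.74 + 0.46x = 84.80 - 2.47x → x_m = 9.9181.
Social marginal cost = private MC − MEB = 47.57 + 0.41x.
Set SMC = demand: 47.57 + 0.41x = 84.80 - 2.47x → x* = 12.9271.
Gap = |9.9181 − 12.9271| = 3.0090.

3.01 units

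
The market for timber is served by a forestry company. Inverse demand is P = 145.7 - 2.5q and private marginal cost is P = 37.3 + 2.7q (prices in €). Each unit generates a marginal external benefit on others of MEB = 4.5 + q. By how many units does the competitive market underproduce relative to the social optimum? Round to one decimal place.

Market equilibrium (private): 37.3 + 2.7q = 145.7 - 2.5q → q_m = 20.8462.
Social marginal cost = private MC − MEB = 32.8 + 1.7q.
Set SMC = demand: 32.8 + 1.7q = 145.7 - 2.5q → q* = 26.8810.
Gap = |20.8462 − 26.8810| = 6.0348.

6.0 units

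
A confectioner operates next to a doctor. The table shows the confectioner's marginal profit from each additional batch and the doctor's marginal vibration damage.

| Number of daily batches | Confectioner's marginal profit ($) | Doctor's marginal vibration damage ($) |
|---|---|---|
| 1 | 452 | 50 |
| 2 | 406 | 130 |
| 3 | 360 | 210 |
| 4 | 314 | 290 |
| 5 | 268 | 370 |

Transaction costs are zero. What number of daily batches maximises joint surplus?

Bargaining reaches the level where marginal profit last exceeds marginal vibration damage.
That holds through level 4 (314 ≥ 290) but not at 5 (268 < 370).

4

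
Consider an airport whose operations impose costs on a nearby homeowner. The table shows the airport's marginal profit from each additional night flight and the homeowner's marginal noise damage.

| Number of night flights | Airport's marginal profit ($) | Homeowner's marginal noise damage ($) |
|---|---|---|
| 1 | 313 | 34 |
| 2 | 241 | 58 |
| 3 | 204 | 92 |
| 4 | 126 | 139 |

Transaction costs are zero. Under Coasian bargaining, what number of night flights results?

Bargaining reaches the level where marginal profit last exceeds marginal noise damage.
That holds through level 3 (204 ≥ 92) but not at 4 (126 < 139).

3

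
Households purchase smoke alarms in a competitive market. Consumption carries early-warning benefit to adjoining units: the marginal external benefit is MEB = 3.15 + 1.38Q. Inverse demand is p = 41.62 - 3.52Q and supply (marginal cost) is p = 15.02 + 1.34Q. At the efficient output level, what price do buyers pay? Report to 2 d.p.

P = 11.53

Social marginal benefit = demand + MEB = 44.77 - 2.14Q.
Set SMB = MC: 44.77 - 2.14Q = 15.02 + 1.34Q → Q* = 8.5489.
Consumer price on the demand curve at Q*: 41.62 − 3.52×8.5489 = 11.5279.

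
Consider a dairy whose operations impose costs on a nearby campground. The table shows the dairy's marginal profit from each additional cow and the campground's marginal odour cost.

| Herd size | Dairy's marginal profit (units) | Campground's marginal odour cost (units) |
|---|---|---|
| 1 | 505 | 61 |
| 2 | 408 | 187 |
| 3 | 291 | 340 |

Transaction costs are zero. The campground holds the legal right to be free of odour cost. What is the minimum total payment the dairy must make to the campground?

248

Efficient level: marginal profit ≥ marginal odour cost through level 2, so k* = 2.
With the campground holding the right, the dairy must at least compensate total damage at k*: 61 + 187 = 248.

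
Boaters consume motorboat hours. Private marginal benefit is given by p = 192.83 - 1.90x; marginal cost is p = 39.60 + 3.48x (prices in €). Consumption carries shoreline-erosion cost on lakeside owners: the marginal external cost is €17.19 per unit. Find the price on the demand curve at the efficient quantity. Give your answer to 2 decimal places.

P = €144.79

Social marginal benefit = demand − MEC = 175.64 - 1.90x.
Set SMB = MC: 175.64 - 1.90x = 39.60 + 3.48x → x* = 25.2862.
Consumer price on the demand curve at x*: 192.83 − 1.90×25.2862 = 144.7862.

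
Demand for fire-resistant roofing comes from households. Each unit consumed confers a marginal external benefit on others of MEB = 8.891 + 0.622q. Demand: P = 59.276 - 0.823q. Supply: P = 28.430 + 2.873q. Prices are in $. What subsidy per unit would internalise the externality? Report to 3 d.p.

Social marginal benefit = demand + MEB = 68.167 - 0.201q.
Set SMB = MC: 68.167 - 0.201q = 28.430 + 2.873q → q* = 12.9268.
The Pigouvian subsidy equals MEB at q*: 8.891 + 0.622×12.9268 = 16.9315.

subsidy = $16.931 per unit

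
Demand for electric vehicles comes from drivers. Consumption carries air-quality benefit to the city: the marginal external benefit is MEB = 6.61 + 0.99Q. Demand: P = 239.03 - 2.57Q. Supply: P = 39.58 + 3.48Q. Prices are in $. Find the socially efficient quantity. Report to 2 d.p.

Social marginal benefit = demand + MEB = 245.64 - 1.58Q.
Set SMB = MC: 245.64 - 1.58Q = 39.58 + 3.48Q → Q* = 40.7233.

Q* = 40.72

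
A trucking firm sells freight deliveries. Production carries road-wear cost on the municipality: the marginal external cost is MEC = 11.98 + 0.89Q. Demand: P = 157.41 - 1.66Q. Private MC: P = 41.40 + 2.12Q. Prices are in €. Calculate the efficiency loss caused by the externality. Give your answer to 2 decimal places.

DWL = €165.32

Market equilibrium (private): 41.40 + 2.12Q = 157.41 - 1.66Q → Q_m = 30.6905.
Social marginal cost = private MC + MEC = 53.38 + 3.01Q.
Set SMC = demand: 53.38 + 3.01Q = 157.41 - 1.66Q → Q* = 22.2762.
The welfare-loss triangle has base |Q_m − Q*| and height MEC(Q_m) (the vertical gap between SMC and demand is zero at Q* and MEC at Q_m).
DWL = ½ × 8.4143 × 39.2945 = 165.3179.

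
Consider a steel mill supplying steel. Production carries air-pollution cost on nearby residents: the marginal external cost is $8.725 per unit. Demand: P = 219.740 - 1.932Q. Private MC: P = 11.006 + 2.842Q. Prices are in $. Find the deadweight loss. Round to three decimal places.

Market equilibrium (private): 11.006 + 2.842Q = 219.740 - 1.932Q → Q_m = 43.7231.
Social marginal cost = private MC + MEC = 19.731 + 2.842Q.
Set SMC = demand: 19.731 + 2.842Q = 219.740 - 1.932Q → Q* = 41.8955.
Between Q* and Q_m the wedge SMC − demand runs linearly from 0 to MEC(Q_m), so the loss is a triangle.
DWL = ½ × 1.8276 × 8.7250 = 7.9729.

DWL = $7.973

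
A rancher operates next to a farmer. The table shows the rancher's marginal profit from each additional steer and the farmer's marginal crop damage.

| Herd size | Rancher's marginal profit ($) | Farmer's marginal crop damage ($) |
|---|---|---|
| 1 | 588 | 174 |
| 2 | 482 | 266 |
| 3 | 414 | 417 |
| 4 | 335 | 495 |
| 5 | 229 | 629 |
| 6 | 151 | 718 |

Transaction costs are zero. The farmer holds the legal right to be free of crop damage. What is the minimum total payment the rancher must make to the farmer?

$440

Efficient level: marginal profit ≥ marginal crop damage through level 2, so k* = 2.
With the farmer holding the right, the rancher must at least compensate total damage at k*: 174 + 266 = 440.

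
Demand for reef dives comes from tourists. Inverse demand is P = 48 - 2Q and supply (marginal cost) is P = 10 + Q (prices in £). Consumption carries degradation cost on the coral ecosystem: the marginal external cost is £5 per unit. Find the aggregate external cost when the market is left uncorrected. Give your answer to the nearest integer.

Market equilibrium (private): 10 + Q = 48 - 2Q → Q_m = 12.6667.
Total external cost = MEC × Q_m = 5 × 12.6667 = 63.3335.

£63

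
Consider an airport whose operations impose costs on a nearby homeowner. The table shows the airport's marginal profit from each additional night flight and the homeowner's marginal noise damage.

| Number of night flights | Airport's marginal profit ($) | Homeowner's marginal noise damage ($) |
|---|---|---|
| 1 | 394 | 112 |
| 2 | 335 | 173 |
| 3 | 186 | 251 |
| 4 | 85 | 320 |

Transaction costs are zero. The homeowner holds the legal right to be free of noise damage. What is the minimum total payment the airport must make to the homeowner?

Efficient level: marginal profit ≥ marginal noise damage through level 2, so k* = 2.
With the homeowner holding the right, the airport must at least compensate total damage at k*: 112 + 173 = 285.

$285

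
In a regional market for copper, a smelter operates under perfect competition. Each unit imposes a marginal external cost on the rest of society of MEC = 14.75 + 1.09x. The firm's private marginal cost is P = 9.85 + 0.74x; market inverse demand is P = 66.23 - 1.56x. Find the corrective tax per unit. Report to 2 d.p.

tax = 28.14 per unit

Social marginal cost = private MC + MEC = 24.60 + 1.83x.
Set SMC = demand: 24.60 + 1.83x = 66.23 - 1.56x → x* = 12.2802.
The Pigouvian tax equals MEC at x*: 14.75 + 1.09×12.2802 = 28.1354.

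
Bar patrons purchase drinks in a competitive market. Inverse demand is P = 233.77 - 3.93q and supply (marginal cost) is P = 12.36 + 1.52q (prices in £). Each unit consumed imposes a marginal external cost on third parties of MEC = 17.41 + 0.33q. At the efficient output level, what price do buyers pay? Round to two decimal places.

P = £95.06

Social marginal benefit = demand − MEC = 216.36 - 4.26q.
Set SMB = MC: 216.36 - 4.26q = 12.36 + 1.52q → q* = 35.2941.
Consumer price on the demand curve at q*: 233.77 − 3.93×35.2941 = 95.0642.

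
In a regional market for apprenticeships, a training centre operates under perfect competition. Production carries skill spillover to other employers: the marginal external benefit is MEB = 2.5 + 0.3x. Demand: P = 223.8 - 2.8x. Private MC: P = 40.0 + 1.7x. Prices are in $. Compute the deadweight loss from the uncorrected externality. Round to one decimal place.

DWL = $25.9

Market equilibrium (private): 40.0 + 1.7x = 223.8 - 2.8x → x_m = 40.8444.
Social marginal cost = private MC − MEB = 37.5 + 1.4x.
Set SMC = demand: 37.5 + 1.4x = 223.8 - 2.8x → x* = 44.3571.
Between x* and x_m the wedge demand − SMC runs linearly from 0 to MEB(x_m), so the loss is a triangle.
DWL = ½ × 3.5127 × 14.7533 = 25.9120.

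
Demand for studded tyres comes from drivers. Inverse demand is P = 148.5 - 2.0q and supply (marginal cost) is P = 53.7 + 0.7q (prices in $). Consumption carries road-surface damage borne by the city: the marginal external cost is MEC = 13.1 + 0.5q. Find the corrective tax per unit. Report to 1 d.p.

tax = $25.9 per unit

Social marginal benefit = demand − MEC = 135.4 - 2.5q.
Set SMB = MC: 135.4 - 2.5q = 53.7 + 0.7q → q* = 25.5313.
The Pigouvian tax equals MEC at q*: 13.1 + 0.5×25.5313 = 25.8657.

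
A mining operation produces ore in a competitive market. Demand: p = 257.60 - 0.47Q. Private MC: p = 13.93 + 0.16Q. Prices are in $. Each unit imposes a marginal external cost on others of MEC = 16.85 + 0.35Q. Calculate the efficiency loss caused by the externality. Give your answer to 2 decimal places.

DWL = $11822.25

Market equilibrium (private): 13.93 + 0.16Q = 257.60 - 0.47Q → Q_m = 386.7778.
Social marginal cost = private MC + MEC = 30.78 + 0.51Q.
Set SMC = demand: 30.78 + 0.51Q = 257.60 - 0.47Q → Q* = 231.4490.
Height of the DWL triangle at Q_m is SMC(Q_m) − demand(Q_m) = MEC(Q_m) = 152.2222.
DWL = ½ × 155.3288 × 152.2222 = 11822.2458.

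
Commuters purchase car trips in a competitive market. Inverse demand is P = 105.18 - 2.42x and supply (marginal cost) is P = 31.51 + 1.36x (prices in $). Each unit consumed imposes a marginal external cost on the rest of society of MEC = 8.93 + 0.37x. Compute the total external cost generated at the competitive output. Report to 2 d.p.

$244.31

Market equilibrium (private): 31.51 + 1.36x = 105.18 - 2.42x → x_m = 19.4894.
Total external cost = ∫₀^{x_m} (8.93 + 0.37x) dx = 8.93×19.4894 + ½×0.37×19.4894² = 244.3101.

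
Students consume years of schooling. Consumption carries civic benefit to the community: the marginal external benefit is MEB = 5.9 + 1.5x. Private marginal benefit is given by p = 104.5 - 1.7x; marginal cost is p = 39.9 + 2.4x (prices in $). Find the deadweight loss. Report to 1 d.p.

DWL = $167.7

Market equilibrium (private): 39.9 + 2.4x = 104.5 - 1.7x → x_m = 15.7561.
Social marginal benefit = demand + MEB = 110.4 - 0.2x.
Set SMB = MC: 110.4 - 0.2x = 39.9 + 2.4x → x* = 27.1154.
The welfare-loss triangle has base |x_m − x*| and height MEB(x_m) (the vertical gap between SMB and MC is zero at x* and MEB at x_m).
DWL = ½ × 11.3593 × 29.5341 = 167.7434.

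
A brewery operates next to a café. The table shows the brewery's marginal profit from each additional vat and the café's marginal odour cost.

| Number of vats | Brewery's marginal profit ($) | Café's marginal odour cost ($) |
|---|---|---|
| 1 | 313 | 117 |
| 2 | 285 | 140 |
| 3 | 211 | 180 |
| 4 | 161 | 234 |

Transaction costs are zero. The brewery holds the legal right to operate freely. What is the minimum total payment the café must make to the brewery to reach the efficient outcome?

Left alone the brewery would choose level 4 (marginal profit stays positive).
Efficient level: k* = 3 (marginal profit ≥ marginal odour cost through 3).
The café must at least cover the brewery's forgone profit from cutting 4→3: 161 = 161.

$161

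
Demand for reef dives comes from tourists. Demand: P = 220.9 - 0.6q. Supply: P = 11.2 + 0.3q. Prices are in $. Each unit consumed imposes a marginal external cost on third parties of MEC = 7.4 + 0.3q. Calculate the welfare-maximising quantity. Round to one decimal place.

q* = 168.6

Social marginal benefit = demand − MEC = 213.5 - 0.9q.
Set SMB = MC: 213.5 - 0.9q = 11.2 + 0.3q → q* = 168.5833.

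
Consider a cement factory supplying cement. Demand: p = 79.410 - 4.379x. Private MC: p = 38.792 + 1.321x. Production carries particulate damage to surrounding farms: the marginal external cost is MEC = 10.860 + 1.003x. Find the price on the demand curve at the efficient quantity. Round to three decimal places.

P = 59.969

Social marginal cost = private MC + MEC = 49.652 + 2.324x.
Set SMC = demand: 49.652 + 2.324x = 79.410 - 4.379x → x* = 4.4395.
Consumer price on the demand curve at x*: 79.410 − 4.379×4.4395 = 59.9694.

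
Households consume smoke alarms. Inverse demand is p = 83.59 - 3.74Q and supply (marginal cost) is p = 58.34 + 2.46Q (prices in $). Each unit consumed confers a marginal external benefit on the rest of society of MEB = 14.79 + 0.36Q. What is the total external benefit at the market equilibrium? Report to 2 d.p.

$63.22

Market equilibrium (private): 58.34 + 2.46Q = 83.59 - 3.74Q → Q_m = 4.0726.
Total external benefit = ∫₀^{Q_m} (14.79 + 0.36Q) dQ = 14.79×4.0726 + ½×0.36×4.0726² = 63.2192.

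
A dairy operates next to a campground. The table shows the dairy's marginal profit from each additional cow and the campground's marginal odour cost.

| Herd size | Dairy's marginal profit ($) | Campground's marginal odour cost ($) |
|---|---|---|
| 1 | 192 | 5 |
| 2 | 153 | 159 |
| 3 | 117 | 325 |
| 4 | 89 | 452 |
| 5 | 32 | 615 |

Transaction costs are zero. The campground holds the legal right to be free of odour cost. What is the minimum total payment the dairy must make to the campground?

$5

Efficient level: marginal profit ≥ marginal odour cost through level 1, so k* = 1.
With the campground holding the right, the dairy must at least compensate total damage at k*: 5 = 5.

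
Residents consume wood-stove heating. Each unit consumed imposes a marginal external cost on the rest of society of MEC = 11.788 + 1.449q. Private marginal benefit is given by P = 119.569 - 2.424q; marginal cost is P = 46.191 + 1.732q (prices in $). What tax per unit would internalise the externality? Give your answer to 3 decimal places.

Social marginal benefit = demand − MEC = 107.781 - 3.873q.
Set SMB = MC: 107.781 - 3.873q = 46.191 + 1.732q → q* = 10.9884.
The Pigouvian tax equals MEC at q*: 11.788 + 1.449×10.9884 = 27.7102.

tax = $27.710 per unit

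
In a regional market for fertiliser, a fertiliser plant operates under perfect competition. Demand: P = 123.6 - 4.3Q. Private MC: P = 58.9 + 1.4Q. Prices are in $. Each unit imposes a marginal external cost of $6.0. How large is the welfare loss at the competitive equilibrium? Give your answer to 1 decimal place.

DWL = $3.2

Market equilibrium (private): 58.9 + 1.4Q = 123.6 - 4.3Q → Q_m = 11.3509.
Social marginal cost = private MC + MEC = 64.9 + 1.4Q.
Set SMC = demand: 64.9 + 1.4Q = 123.6 - 4.3Q → Q* = 10.2982.
Height of the DWL triangle at Q_m is SMC(Q_m) − demand(Q_m) = MEC(Q_m) = 6.0000.
DWL = ½ × 1.0527 × 6.0000 = 3.1581.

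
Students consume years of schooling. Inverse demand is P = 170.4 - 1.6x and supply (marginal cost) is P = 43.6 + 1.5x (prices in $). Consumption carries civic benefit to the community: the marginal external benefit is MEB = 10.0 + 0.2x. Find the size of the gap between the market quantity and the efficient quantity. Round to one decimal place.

6.3 units

Market equilibrium (private): 43.6 + 1.5x = 170.4 - 1.6x → x_m = 40.9032.
Social marginal benefit = demand + MEB = 180.4 - 1.4x.
Set SMB = MC: 180.4 - 1.4x = 43.6 + 1.5x → x* = 47.1724.
Gap = |40.9032 − 47.1724| = 6.2692.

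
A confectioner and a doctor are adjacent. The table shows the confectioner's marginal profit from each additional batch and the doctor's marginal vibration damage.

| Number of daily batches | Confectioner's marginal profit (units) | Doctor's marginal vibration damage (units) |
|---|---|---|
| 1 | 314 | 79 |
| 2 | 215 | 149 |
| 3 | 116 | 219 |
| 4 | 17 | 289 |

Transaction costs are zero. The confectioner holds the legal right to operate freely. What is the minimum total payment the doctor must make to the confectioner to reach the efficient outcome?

133

Left alone the confectioner would choose level 4 (marginal profit stays positive).
Efficient level: k* = 2 (marginal profit ≥ marginal vibration damage through 2).
The doctor must at least cover the confectioner's forgone profit from cutting 4→2: 116 + 17 = 133.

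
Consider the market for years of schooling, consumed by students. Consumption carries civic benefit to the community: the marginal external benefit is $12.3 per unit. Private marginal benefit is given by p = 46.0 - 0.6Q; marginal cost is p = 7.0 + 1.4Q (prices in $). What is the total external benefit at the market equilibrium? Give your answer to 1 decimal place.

Market equilibrium (private): 7.0 + 1.4Q = 46.0 - 0.6Q → Q_m = 19.5000.
Total external benefit = MEB × Q_m = 12.3 × 19.5000 = 239.8500.

$239.9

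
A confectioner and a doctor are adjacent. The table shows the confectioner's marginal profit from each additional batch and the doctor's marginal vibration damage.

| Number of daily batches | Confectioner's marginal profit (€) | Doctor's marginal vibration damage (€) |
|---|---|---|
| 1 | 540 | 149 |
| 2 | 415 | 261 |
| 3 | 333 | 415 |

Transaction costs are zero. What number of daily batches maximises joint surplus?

Bargaining reaches the level where marginal profit last exceeds marginal vibration damage.
That holds through level 2 (415 ≥ 261) but not at 3 (333 < 415).

2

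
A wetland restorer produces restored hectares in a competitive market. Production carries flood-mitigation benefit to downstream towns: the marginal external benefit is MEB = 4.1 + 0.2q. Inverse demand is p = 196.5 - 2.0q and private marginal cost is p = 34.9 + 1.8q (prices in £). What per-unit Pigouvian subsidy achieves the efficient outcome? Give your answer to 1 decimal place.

subsidy = £13.3 per unit

Social marginal cost = private MC − MEB = 30.8 + 1.6q.
Set SMC = demand: 30.8 + 1.6q = 196.5 - 2.0q → q* = 46.0278.
The Pigouvian subsidy equals MEB at q*: 4.1 + 0.2×46.0278 = 13.3056.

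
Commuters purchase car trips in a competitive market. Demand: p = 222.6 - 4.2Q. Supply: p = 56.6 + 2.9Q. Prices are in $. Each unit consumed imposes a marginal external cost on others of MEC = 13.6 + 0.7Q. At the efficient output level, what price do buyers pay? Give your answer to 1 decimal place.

Social marginal benefit = demand − MEC = 209.0 - 4.9Q.
Set SMB = MC: 209.0 - 4.9Q = 56.6 + 2.9Q → Q* = 19.5385.
Consumer price on the demand curve at Q*: 222.6 − 4.2×19.5385 = 140.5383.

P = $140.5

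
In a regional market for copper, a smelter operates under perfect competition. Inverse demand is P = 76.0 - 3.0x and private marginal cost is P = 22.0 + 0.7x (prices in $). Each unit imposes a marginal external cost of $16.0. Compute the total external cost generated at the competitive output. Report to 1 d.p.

Market equilibrium (private): 22.0 + 0.7x = 76.0 - 3.0x → x_m = 14.5946.
Total external cost = MEC × x_m = 16.0 × 14.5946 = 233.5136.

$233.5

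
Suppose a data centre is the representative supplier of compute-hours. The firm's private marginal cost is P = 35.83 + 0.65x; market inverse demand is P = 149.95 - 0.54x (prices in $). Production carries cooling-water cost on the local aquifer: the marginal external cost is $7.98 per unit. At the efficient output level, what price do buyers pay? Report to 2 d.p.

P = $101.79

Social marginal cost = private MC + MEC = 43.81 + 0.65x.
Set SMC = demand: 43.81 + 0.65x = 149.95 - 0.54x → x* = 89.1933.
Consumer price on the demand curve at x*: 149.95 − 0.54×89.1933 = 101.7856.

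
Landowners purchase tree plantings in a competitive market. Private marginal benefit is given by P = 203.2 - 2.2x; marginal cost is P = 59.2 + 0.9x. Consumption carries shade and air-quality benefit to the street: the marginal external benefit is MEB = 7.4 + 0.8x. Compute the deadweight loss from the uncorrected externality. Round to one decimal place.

Market equilibrium (private): 59.2 + 0.9x = 203.2 - 2.2x → x_m = 46.4516.
Social marginal benefit = demand + MEB = 210.6 - 1.4x.
Set SMB = MC: 210.6 - 1.4x = 59.2 + 0.9x → x* = 65.8261.
The welfare-loss triangle has base |x_m − x*| and height MEB(x_m) (the vertical gap between SMB and MC is zero at x* and MEB at x_m).
DWL = ½ × 19.3745 × 44.5613 = 431.6765.

DWL = 431.7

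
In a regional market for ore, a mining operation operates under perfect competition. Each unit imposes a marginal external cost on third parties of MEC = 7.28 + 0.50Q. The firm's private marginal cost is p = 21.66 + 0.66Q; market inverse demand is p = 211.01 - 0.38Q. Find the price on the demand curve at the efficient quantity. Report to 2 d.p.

P = 166.08

Social marginal cost = private MC + MEC = 28.94 + 1.16Q.
Set SMC = demand: 28.94 + 1.16Q = 211.01 - 0.38Q → Q* = 118.2273.
Consumer price on the demand curve at Q*: 211.01 − 0.38×118.2273 = 166.0836.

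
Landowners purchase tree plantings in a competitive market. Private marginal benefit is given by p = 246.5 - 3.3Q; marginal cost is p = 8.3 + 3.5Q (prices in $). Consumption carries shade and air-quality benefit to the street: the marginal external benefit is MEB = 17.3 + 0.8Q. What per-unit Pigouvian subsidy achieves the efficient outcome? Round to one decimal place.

subsidy = $51.4 per unit

Social marginal benefit = demand + MEB = 263.8 - 2.5Q.
Set SMB = MC: 263.8 - 2.5Q = 8.3 + 3.5Q → Q* = 42.5833.
The Pigouvian subsidy equals MEB at Q*: 17.3 + 0.8×42.5833 = 51.3666.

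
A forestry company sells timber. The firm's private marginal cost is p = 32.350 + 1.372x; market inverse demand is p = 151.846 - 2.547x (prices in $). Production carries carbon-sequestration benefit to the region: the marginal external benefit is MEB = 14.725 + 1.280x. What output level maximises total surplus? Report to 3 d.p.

x* = 50.861

Social marginal cost = private MC − MEB = 17.625 + 0.092x.
Set SMC = demand: 17.625 + 0.092x = 151.846 - 2.547x → x* = 50.8606.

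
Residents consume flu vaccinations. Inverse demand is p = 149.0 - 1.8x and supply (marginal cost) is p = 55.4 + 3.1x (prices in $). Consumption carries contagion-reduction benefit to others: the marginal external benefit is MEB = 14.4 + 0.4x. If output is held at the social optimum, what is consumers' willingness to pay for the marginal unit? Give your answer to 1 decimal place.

Social marginal benefit = demand + MEB = 163.4 - 1.4x.
Set SMB = MC: 163.4 - 1.4x = 55.4 + 3.1x → x* = 24.0000.
Consumer price on the demand curve at x*: 149.0 − 1.8×24.0000 = 105.8000.

P = $105.8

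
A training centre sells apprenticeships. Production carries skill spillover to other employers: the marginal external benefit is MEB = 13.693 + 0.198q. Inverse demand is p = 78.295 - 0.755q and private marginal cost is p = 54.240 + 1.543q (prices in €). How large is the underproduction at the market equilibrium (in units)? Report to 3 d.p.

Market equilibrium (private): 54.240 + 1.543q = 78.295 - 0.755q → q_m = 10.4678.
Social marginal cost = private MC − MEB = 40.547 + 1.345q.
Set SMC = demand: 40.547 + 1.345q = 78.295 - 0.755q → q* = 17.9752.
Gap = |10.4678 − 17.9752| = 7.5074.

7.507 units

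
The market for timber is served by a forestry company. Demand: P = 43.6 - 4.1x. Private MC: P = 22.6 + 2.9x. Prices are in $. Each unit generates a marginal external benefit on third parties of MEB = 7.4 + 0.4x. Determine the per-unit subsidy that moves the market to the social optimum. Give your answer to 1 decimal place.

Social marginal cost = private MC − MEB = 15.2 + 2.5x.
Set SMC = demand: 15.2 + 2.5x = 43.6 - 4.1x → x* = 4.3030.
The Pigouvian subsidy equals MEB at x*: 7.4 + 0.4×4.3030 = 9.1212.

subsidy = $9.1 per unit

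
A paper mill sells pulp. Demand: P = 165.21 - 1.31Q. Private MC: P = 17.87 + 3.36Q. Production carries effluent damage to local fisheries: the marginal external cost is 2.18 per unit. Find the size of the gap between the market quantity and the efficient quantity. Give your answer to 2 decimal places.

Market equilibrium (private): 17.87 + 3.36Q = 165.21 - 1.31Q → Q_m = 31.5503.
Social marginal cost = private MC + MEC = 20.05 + 3.36Q.
Set SMC = demand: 20.05 + 3.36Q = 165.21 - 1.31Q → Q* = 31.0835.
Gap = |31.5503 − 31.0835| = 0.4668.

0.47 units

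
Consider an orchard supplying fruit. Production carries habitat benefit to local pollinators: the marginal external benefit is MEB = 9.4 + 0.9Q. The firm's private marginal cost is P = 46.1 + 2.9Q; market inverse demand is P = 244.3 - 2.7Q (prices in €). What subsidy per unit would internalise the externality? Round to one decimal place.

subsidy = €49.2 per unit

Social marginal cost = private MC − MEB = 36.7 + 2.0Q.
Set SMC = demand: 36.7 + 2.0Q = 244.3 - 2.7Q → Q* = 44.1702.
The Pigouvian subsidy equals MEB at Q*: 9.4 + 0.9×44.1702 = 49.1532.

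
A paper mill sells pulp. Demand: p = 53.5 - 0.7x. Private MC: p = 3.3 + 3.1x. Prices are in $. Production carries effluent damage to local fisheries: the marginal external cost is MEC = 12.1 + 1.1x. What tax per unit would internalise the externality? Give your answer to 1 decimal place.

tax = $20.7 per unit

Social marginal cost = private MC + MEC = 15.4 + 4.2x.
Set SMC = demand: 15.4 + 4.2x = 53.5 - 0.7x → x* = 7.7755.
The Pigouvian tax equals MEC at x*: 12.1 + 1.1×7.7755 = 20.6531.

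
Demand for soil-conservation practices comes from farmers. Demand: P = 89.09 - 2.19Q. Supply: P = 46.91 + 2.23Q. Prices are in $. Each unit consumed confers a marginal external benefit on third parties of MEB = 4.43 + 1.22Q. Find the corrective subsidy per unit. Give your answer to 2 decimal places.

subsidy = $22.20 per unit

Social marginal benefit = demand + MEB = 93.52 - 0.97Q.
Set SMB = MC: 93.52 - 0.97Q = 46.91 + 2.23Q → Q* = 14.5656.
The Pigouvian subsidy equals MEB at Q*: 4.43 + 1.22×14.5656 = 22.2000.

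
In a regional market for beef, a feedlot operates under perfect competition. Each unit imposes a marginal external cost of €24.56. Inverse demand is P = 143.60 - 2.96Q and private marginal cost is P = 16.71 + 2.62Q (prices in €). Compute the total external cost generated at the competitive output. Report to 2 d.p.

Market equilibrium (private): 16.71 + 2.62Q = 143.60 - 2.96Q → Q_m = 22.7401.
Total external cost = MEC × Q_m = 24.56 × 22.7401 = 558.4969.

€558.50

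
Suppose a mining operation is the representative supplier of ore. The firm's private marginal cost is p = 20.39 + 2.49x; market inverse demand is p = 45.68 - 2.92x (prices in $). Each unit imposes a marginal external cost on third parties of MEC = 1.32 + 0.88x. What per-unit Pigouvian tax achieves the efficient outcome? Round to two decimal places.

tax = $4.67 per unit

Social marginal cost = private MC + MEC = 21.71 + 3.37x.
Set SMC = demand: 21.71 + 3.37x = 45.68 - 2.92x → x* = 3.8108.
The Pigouvian tax equals MEC at x*: 1.32 + 0.88×3.8108 = 4.6735.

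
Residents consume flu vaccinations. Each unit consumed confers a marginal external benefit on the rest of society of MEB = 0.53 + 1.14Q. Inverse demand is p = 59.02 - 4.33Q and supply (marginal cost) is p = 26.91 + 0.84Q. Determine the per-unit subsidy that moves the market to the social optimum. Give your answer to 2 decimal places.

subsidy = 9.76 per unit

Social marginal benefit = demand + MEB = 59.55 - 3.19Q.
Set SMB = MC: 59.55 - 3.19Q = 26.91 + 0.84Q → Q* = 8.0993.
The Pigouvian subsidy equals MEB at Q*: 0.53 + 1.14×8.0993 = 9.7632.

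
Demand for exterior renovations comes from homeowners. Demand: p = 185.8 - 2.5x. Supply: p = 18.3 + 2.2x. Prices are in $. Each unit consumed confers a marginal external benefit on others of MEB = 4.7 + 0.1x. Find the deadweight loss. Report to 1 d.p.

Market equilibrium (private): 18.3 + 2.2x = 185.8 - 2.5x → x_m = 35.6383.
Social marginal benefit = demand + MEB = 190.5 - 2.4x.
Set SMB = MC: 190.5 - 2.4x = 18.3 + 2.2x → x* = 37.4348.
The welfare-loss triangle has base |x_m − x*| and height MEB(x_m) (the vertical gap between SMB and MC is zero at x* and MEB at x_m).
DWL = ½ × 1.7965 × 8.2638 = 7.4230.

DWL = $7.4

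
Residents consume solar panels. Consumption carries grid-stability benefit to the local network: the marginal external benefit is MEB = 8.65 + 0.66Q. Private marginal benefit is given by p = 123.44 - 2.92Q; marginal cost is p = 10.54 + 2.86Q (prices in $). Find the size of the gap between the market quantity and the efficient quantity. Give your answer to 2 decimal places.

4.21 units

Market equilibrium (private): 10.54 + 2.86Q = 123.44 - 2.92Q → Q_m = 19.5329.
Social marginal benefit = demand + MEB = 132.09 - 2.26Q.
Set SMB = MC: 132.09 - 2.26Q = 10.54 + 2.86Q → Q* = 23.7402.
Gap = |19.5329 − 23.7402| = 4.2073.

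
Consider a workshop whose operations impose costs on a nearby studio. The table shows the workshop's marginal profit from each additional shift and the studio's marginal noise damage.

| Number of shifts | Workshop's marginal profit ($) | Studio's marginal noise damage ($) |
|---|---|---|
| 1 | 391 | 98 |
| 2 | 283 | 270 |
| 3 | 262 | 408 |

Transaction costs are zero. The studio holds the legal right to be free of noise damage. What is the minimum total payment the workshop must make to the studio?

Efficient level: marginal profit ≥ marginal noise damage through level 2, so k* = 2.
With the studio holding the right, the workshop must at least compensate total damage at k*: 98 + 270 = 368.

$368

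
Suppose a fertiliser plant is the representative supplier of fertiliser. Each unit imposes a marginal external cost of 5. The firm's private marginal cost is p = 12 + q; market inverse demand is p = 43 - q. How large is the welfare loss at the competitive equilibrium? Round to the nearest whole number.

Market equilibrium (private): 12 + q = 43 - q → q_m = 15.5000.
Social marginal cost = private MC + MEC = 17 + q.
Set SMC = demand: 17 + q = 43 - q → q* = 13.0000.
The loss is the area between SMC and demand from q* to q_m; with linear curves that's a triangle of height MEC(q_m).
DWL = ½ × 2.5000 × 5.0000 = 6.2500.

DWL = 6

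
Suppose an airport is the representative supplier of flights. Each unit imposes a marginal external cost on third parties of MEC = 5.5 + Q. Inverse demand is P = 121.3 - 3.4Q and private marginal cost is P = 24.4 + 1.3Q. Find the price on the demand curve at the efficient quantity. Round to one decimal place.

Social marginal cost = private MC + MEC = 29.9 + 2.3Q.
Set SMC = demand: 29.9 + 2.3Q = 121.3 - 3.4Q → Q* = 16.0351.
Consumer price on the demand curve at Q*: 121.3 − 3.4×16.0351 = 66.7807.

P = 66.8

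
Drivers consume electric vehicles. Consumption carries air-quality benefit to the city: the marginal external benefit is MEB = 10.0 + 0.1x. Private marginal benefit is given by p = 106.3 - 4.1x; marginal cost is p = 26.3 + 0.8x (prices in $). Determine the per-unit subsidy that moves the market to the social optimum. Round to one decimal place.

subsidy = $11.9 per unit

Social marginal benefit = demand + MEB = 116.3 - 4.0x.
Set SMB = MC: 116.3 - 4.0x = 26.3 + 0.8x → x* = 18.7500.
The Pigouvian subsidy equals MEB at x*: 10.0 + 0.1×18.7500 = 11.8750.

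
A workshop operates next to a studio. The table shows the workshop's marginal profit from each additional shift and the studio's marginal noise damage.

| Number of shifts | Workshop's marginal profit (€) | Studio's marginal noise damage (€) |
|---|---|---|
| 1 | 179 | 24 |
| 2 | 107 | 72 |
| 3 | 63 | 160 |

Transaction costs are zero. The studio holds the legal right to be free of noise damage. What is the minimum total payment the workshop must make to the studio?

€96

Efficient level: marginal profit ≥ marginal noise damage through level 2, so k* = 2.
With the studio holding the right, the workshop must at least compensate total damage at k*: 24 + 72 = 96.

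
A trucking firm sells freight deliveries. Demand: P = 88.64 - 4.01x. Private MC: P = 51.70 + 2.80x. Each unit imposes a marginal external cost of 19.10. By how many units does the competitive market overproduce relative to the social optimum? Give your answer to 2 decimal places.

2.80 units

Market equilibrium (private): 51.70 + 2.80x = 88.64 - 4.01x → x_m = 5.4244.
Social marginal cost = private MC + MEC = 70.80 + 2.80x.
Set SMC = demand: 70.80 + 2.80x = 88.64 - 4.01x → x* = 2.6197.
Gap = |5.4244 − 2.6197| = 2.8047.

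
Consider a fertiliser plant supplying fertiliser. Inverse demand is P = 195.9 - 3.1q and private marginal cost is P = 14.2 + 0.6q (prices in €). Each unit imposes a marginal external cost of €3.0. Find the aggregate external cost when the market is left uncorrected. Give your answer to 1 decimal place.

€147.3

Market equilibrium (private): 14.2 + 0.6q = 195.9 - 3.1q → q_m = 49.1081.
Total external cost = MEC × q_m = 3.0 × 49.1081 = 147.3243.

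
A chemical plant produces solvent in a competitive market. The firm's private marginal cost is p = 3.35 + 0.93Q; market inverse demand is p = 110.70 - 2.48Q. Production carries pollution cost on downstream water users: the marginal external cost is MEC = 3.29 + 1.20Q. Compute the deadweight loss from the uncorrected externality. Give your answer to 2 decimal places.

DWL = 182.92

Market equilibrium (private): 3.35 + 0.93Q = 110.70 - 2.48Q → Q_m = 31.4809.
Social marginal cost = private MC + MEC = 6.64 + 2.13Q.
Set SMC = demand: 6.64 + 2.13Q = 110.70 - 2.48Q → Q* = 22.5727.
The loss is the area between SMC and demand from Q* to Q_m; with linear curves that's a triangle of height MEC(Q_m).
DWL = ½ × 8.9082 × 41.0671 = 182.9170.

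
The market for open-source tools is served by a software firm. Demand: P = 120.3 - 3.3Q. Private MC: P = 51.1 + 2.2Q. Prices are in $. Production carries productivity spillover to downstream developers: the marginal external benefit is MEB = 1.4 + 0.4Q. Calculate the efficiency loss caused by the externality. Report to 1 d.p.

DWL = $4.1

Market equilibrium (private): 51.1 + 2.2Q = 120.3 - 3.3Q → Q_m = 12.5818.
Social marginal cost = private MC − MEB = 49.7 + 1.8Q.
Set SMC = demand: 49.7 + 1.8Q = 120.3 - 3.3Q → Q* = 13.8431.
The loss is the area between SMC and demand from Q* to Q_m; with linear curves that's a triangle of height MEB(Q_m).
DWL = ½ × 1.2613 × 6.4327 = 4.0568.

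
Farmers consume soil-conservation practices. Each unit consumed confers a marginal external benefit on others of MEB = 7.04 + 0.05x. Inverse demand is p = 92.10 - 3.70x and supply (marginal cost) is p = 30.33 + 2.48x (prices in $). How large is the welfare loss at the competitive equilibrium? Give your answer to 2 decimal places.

DWL = $4.64

Market equilibrium (private): 30.33 + 2.48x = 92.10 - 3.70x → x_m = 9.9951.
Social marginal benefit = demand + MEB = 99.14 - 3.65x.
Set SMB = MC: 99.14 - 3.65x = 30.33 + 2.48x → x* = 11.2251.
The welfare-loss triangle has base |x_m − x*| and height MEB(x_m) (the vertical gap between SMB and MC is zero at x* and MEB at x_m).
DWL = ½ × 1.2300 × 7.5398 = 4.6370.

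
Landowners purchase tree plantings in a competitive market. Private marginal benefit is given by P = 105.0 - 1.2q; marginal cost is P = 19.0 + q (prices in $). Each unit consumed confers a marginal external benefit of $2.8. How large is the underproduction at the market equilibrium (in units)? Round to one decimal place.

1.3 units

Market equilibrium (private): 19.0 + q = 105.0 - 1.2q → q_m = 39.0909.
Social marginal benefit = demand + MEB = 107.8 - 1.2q.
Set SMB = MC: 107.8 - 1.2q = 19.0 + q → q* = 40.3636.
Gap = |39.0909 − 40.3636| = 1.2727.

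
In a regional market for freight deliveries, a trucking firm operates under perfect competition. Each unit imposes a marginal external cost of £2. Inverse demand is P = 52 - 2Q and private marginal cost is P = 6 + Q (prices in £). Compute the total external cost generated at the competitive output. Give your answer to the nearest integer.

Market equilibrium (private): 6 + Q = 52 - 2Q → Q_m = 15.3333.
Total external cost = MEC × Q_m = 2 × 15.3333 = 30.6666.

£31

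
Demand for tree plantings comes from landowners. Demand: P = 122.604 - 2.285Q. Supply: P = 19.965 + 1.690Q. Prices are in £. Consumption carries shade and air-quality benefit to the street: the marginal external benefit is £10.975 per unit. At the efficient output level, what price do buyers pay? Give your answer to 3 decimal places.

P = £57.294

Social marginal benefit = demand + MEB = 133.579 - 2.285Q.
Set SMB = MC: 133.579 - 2.285Q = 19.965 + 1.690Q → Q* = 28.5821.
Consumer price on the demand curve at Q*: 122.604 − 2.285×28.5821 = 57.2939.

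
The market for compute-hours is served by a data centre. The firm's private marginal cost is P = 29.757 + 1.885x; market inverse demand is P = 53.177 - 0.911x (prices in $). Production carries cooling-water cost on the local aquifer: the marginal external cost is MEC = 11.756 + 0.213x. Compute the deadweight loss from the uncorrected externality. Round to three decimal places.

Market equilibrium (private): 29.757 + 1.885x = 53.177 - 0.911x → x_m = 8.3763.
Social marginal cost = private MC + MEC = 41.513 + 2.098x.
Set SMC = demand: 41.513 + 2.098x = 53.177 - 0.911x → x* = 3.8764.
Between x* and x_m the wedge SMC − demand runs linearly from 0 to MEC(x_m), so the loss is a triangle.
DWL = ½ × 4.4999 × 13.5401 = 30.4645.

DWL = $30.465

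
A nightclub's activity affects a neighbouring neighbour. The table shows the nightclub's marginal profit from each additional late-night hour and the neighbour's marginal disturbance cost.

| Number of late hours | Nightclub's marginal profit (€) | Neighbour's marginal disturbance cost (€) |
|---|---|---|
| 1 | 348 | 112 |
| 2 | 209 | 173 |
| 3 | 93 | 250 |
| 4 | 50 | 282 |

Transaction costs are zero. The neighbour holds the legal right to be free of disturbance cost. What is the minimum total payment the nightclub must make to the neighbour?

€285

Efficient level: marginal profit ≥ marginal disturbance cost through level 2, so k* = 2.
With the neighbour holding the right, the nightclub must at least compensate total damage at k*: 112 + 173 = 285.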